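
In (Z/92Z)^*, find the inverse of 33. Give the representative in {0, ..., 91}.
33^(−1) ≡ 53 (mod 92)

Apply the extended Euclidean algorithm to (92, 33), tracking rows (r, s, t) with s·92 + t·33 = r. Each division r_prev = q·r_cur + r_new produces the new row as (previous row) − q·(current row):
  row A: (92, 1, 0)   [1·92 + 0·33 = 92]
  row B: (33, 0, 1)   [0·92 + 1·33 = 33]
  92 = 2·33 + 26   → row C = row A − 2·row B = (26, 1, −2)   [check: 1·92 − 2·33 = 26]
  33 = 1·26 + 7   → row D = row B − 1·row C = (7, −1, 3)   [check: −1·92 + 3·33 = 7]
  26 = 3·7 + 5   → row E = row C − 3·row D = (5, 4, −11)   [check: 4·92 − 11·33 = 5]
  7 = 1·5 + 2   → row F = row D − 1·row E = (2, −5, 14)   [check: −5·92 + 14·33 = 2]
  5 = 2·2 + 1   → row G = row E − 2·row F = (1, 14, −39)   [check: 14·92 − 39·33 = 1]
  2 = 2·1 + 0   → remainder 0, stop. gcd = 1 (last nonzero row G).
The gcd is 1, so 33 is invertible mod 92. The last nonzero row gives 14·92 − 39·33 = 1, so t = −39. So 33^(−1) ≡ −39 ≡ 53 (mod 92). Verify: 33 · 53 = 1749 ≡ 1 (mod 92). ✓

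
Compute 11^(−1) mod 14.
11^(−1) ≡ 9 (mod 14)

Apply the extended Euclidean algorithm to (14, 11), tracking rows (r, s, t) with s·14 + t·11 = r. Each division r_prev = q·r_cur + r_new produces the new row as (previous row) − q·(current row):
  row A: (14, 1, 0)   [1·14 + 0·11 = 14]
  row B: (11, 0, 1)   [0·14 + 1·11 = 11]
  14 = 1·11 + 3   → row C = row A − 1·row B = (3, 1, −1)   [check: 1·14 − 1·11 = 3]
  11 = 3·3 + 2   → row D = row B − 3·row C = (2, −3, 4)   [check: −3·14 + 4·11 = 2]
  3 = 1·2 + 1   → row E = row C − 1·row D = (1, 4, −5)   [check: 4·14 − 5·11 = 1]
  2 = 2·1 + 0   → remainder 0, stop. gcd = 1 (last nonzero row E).
The gcd is 1, so 11 is invertible mod 14. The last nonzero row gives 4·14 − 5·11 = 1, so t = −5. So 11^(−1) ≡ −5 ≡ 9 (mod 14). Verify: 11 · 9 = 99 ≡ 1 (mod 14). ✓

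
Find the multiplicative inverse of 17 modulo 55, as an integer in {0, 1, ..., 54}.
17^(−1) ≡ 13 (mod 55)

Apply the extended Euclidean algorithm to (55, 17), tracking rows (r, s, t) with s·55 + t·17 = r. Each division r_prev = q·r_cur + r_new produces the new row as (previous row) − q·(current row):
  row A: (55, 1, 0)   [1·55 + 0·17 = 55]
  row B: (17, 0, 1)   [0·55 + 1·17 = 17]
  55 = 3·17 + 4   → row C = row A − 3·row B = (4, 1, −3)   [check: 1·55 − 3·17 = 4]
  17 = 4·4 + 1   → row D = row B − 4·row C = (1, −4, 13)   [check: −4·55 + 13·17 = 1]
  4 = 4·1 + 0   → remainder 0, stop. gcd = 1 (last nonzero row D).
The gcd is 1, so 17 is invertible mod 55. The last nonzero row gives −4·55 + 13·17 = 1, so t = 13. So 17^(−1) ≡ 13 (mod 55). Verify: 17 · 13 = 221 ≡ 1 (mod 55). ✓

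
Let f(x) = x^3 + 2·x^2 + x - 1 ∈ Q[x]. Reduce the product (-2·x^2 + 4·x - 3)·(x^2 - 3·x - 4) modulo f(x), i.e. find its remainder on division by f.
a · b ≡ -33·x^2 - 23·x + 26 (mod f(x))

First multiply in Q[x] without reducing: a · b = -2·x^4 + 10·x^3 - 7·x^2 - 7·x + 12. Now divide by f(x) = x^3 + 2·x^2 + x - 1, eliminating the leading term at each step:
  leading term -2·x^4: subtract (-2·x)·f(x) = -2·x^4 - 4·x^3 - 2·x^2 + 2·x, leaving 14·x^3 - 5·x^2 - 9·x + 12
  leading term 14·x^3: subtract (14)·f(x) = 14·x^3 + 28·x^2 + 14·x - 14, leaving -33·x^2 - 23·x + 26
The degree is now < 3, so this is the remainder. Hence a · b ≡ -33·x^2 - 23·x + 26 in Q[x]/(f).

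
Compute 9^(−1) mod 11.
Apply the extended Euclidean algorithm to (11, 9), tracking rows (r, s, t) with s·11 + t·9 = r. Each division r_prev = q·r_cur + r_new produces the new row as (previous row) − q·(current row):
  row A: (11, 1, 0)   [1·11 + 0·9 = 11]
  row B: (9, 0, 1)   [0·11 + 1·9 = 9]
  11 = 1·9 + 2   → row C = row A − 1·row B = (2, 1, −1)   [check: 1·11 − 1·9 = 2]
  9 = 4·2 + 1   → row D = row B − 4·row C = (1, −4, 5)   [check: −4·11 + 5·9 = 1]
  2 = 2·1 + 0   → remainder 0, stop. gcd = 1 (last nonzero row D).
The gcd is 1, so 9 is invertible mod 11. The last nonzero row gives −4·11 + 5·9 = 1, so t = 5. So 9^(−1) ≡ 5 (mod 11). Verify: 9 · 5 = 45 ≡ 1 (mod 11). ✓

Final answer: 9^(−1) ≡ 5 (mod 11)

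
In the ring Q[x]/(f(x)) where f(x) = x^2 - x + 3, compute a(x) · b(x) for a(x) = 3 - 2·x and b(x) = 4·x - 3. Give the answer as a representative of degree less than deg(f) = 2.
a · b ≡ 10·x + 15 (mod f(x))

First multiply in Q[x] without reducing: a · b = -8·x^2 + 18·x - 9. Now divide by f(x) = x^2 - x + 3, eliminating the leading term at each step:
  leading term -8·x^2: subtract (-8)·f(x) = -8·x^2 + 8·x - 24, leaving 10·x + 15
The degree is now < 2, so this is the remainder. Hence a · b ≡ 10·x + 15 in Q[x]/(f).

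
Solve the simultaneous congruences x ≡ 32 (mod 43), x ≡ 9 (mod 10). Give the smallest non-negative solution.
x ≡ 419 (mod 430); the representative in [0, 430) is 419

The moduli 43, 10 are pairwise coprime, so by the CRT there is a unique solution mod 43·10 = 430.
Solve by successive substitution. Start with x ≡ 32 (mod 43).
  Combine with x ≡ 9 (mod 10): write x = 32 + 43·t and require 32 + 43·t ≡ 9 (mod 10), i.e. 43·t ≡ 9 − 32 ≡ 7 (mod 10). Since 43^(−1) ≡ 7 (mod 10) (43 ≡ 3 (mod 10)), t ≡ 7·7 ≡ 9 (mod 10). So x ≡ 32 + 43·9 = 419 (mod 430).
Unique solution in [0, 430): x = 419.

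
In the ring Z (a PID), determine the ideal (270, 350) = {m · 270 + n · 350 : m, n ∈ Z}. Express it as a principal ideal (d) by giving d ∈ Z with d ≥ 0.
(270, 350) = (10); d = 10

In the PID Z, (a, b) is generated by gcd(a, b). Compute gcd(350, 270) with the extended Euclidean algorithm, tracking rows (r, s, t) with s·350 + t·270 = r:
  row A: (350, 1, 0)   [1·350 + 0·270 = 350]
  row B: (270, 0, 1)   [0·350 + 1·270 = 270]
  350 = 1·270 + 80   → row C = row A − 1·row B = (80, 1, −1)   [check: 1·350 − 1·270 = 80]
  270 = 3·80 + 30   → row D = row B − 3·row C = (30, −3, 4)   [check: −3·350 + 4·270 = 30]
  80 = 2·30 + 20   → row E = row C − 2·row D = (20, 7, −9)   [check: 7·350 − 9·270 = 20]
  30 = 1·20 + 10   → row F = row D − 1·row E = (10, −10, 13)   [check: −10·350 + 13·270 = 10]
  20 = 2·10 + 0   → remainder 0, stop. gcd = 10 (last nonzero row F).
So gcd(270, 350) = 10, with Bézout identity −10·350 + 13·270 = 10. Containment (⊇): the Bézout identity exhibits 10 as an element of (270, 350), giving (10) ⊆ (270, 350). Containment (⊆): since 10 | 270 and 10 | 350 (270 = 10·27, 350 = 10·35), every Z-linear combination of 270 and 350 is divisible by 10, so (270, 350) ⊆ (10). Therefore (270, 350) = (10), d = 10.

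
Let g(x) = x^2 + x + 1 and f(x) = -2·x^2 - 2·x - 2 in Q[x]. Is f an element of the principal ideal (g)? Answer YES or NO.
In Q[x] the ideal (g) consists of all multiples of g, so f ∈ (g) iff g | f, i.e. iff the remainder of f on division by g is 0. Divide f by g (g is monic, so eliminate the leading term of the running remainder at each step):
  leading term -2·x^2: subtract (-2)·g(x) = -2·x^2 - 2·x - 2, leaving 0
The remainder is 0, so f(x) = g(x) · h(x) with h(x) = -2. Hence g | f, i.e. f ∈ (g).

Final answer: YES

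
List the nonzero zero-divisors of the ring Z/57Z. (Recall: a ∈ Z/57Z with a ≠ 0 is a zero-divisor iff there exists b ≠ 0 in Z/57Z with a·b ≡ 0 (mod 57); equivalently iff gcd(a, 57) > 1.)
An element a ∈ Z/57Z (with a ≠ 0) is a zero-divisor iff gcd(a, 57) > 1 (because a is a unit precisely when gcd(a, n) = 1, and in Z/nZ every nonzero, non-unit element is a zero-divisor). Scan a = 1, ..., 56 and keep those with gcd(a, 57) > 1:
  gcd(3, 57) = 3, gcd(6, 57) = 3, gcd(9, 57) = 3, gcd(12, 57) = 3, gcd(15, 57) = 3, gcd(18, 57) = 3, gcd(19, 57) = 19, gcd(21, 57) = 3, gcd(24, 57) = 3, gcd(27, 57) = 3, gcd(30, 57) = 3, gcd(33, 57) = 3, gcd(36, 57) = 3, gcd(38, 57) = 19, gcd(39, 57) = 3, gcd(42, 57) = 3, gcd(45, 57) = 3, gcd(48, 57) = 3, gcd(51, 57) = 3, gcd(54, 57) = 3.
All other a ∈ {1, ..., 56} have gcd(a, 57) = 1 and are units. So the nonzero zero-divisors are exactly the 20 values of a appearing in this scan.

Final answer: nonzero zero-divisors of Z/57Z = {3, 6, 9, 12, 15, 18, 19, 21, 24, 27, 30, 33, 36, 38, 39, 42, 45, 48, 51, 54}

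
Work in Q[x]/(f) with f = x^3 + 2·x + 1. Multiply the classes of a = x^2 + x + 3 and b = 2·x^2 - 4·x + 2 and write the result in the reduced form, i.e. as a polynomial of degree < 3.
a · b ≡ 8 - 8·x (mod f(x))

First multiply in Q[x] without reducing: a · b = 2·x^4 - 2·x^3 + 4·x^2 - 10·x + 6. Now divide by f(x) = x^3 + 2·x + 1, eliminating the leading term at each step:
  leading term 2·x^4: subtract (2·x)·f(x) = 2·x^4 + 4·x^2 + 2·x, leaving -2·x^3 - 12·x + 6
  leading term -2·x^3: subtract (-2)·f(x) = -2·x^3 - 4·x - 2, leaving 8 - 8·x
The degree is now < 3, so this is the remainder. Hence a · b ≡ 8 - 8·x in Q[x]/(f).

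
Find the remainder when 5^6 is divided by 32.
9

Use repeated squaring. Binary(6) = 110. Walk through the bits of the exponent 6 left-to-right: at each bit after the leading one, square the running value, then multiply by 5 if the bit is 1 (always reducing mod 32):
  bit 1 = 1 (leading): start with 5.
  bit 2 = 1: square 5^2 = 25; bit is 1, so multiply 25·5 = 125 ≡ 29 (mod 32).
  bit 3 = 0: square 29^2 = 841 ≡ 9 (mod 32).
Final value: 5^6 ≡ 9 (mod 32).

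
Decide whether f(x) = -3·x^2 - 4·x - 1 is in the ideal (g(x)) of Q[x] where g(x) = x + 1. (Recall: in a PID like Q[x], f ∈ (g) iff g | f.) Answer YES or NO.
YES

In Q[x] the ideal (g) consists of all multiples of g, so f ∈ (g) iff g | f, i.e. iff the remainder of f on division by g is 0. Divide f by g (g is monic, so eliminate the leading term of the running remainder at each step):
  leading term -3·x^2: subtract (-3·x)·g(x) = -3·x^2 - 3·x, leaving -x - 1
  leading term -x: subtract (-1)·g(x) = -x - 1, leaving 0
The remainder is 0, so f(x) = g(x) · h(x) with h(x) = -3·x - 1. Hence g | f, i.e. f ∈ (g).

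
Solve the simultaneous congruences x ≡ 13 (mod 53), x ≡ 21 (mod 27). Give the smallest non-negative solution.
The moduli 53, 27 are pairwise coprime, so by the CRT there is a unique solution mod 53·27 = 1431.
Solve by successive substitution. Start with x ≡ 13 (mod 53).
  Combine with x ≡ 21 (mod 27): write x = 13 + 53·t and require 13 + 53·t ≡ 21 (mod 27), i.e. 53·t ≡ 21 − 13 ≡ 8 (mod 27). Since 53^(−1) ≡ 26 (mod 27) (53 ≡ 26 (mod 27)), t ≡ 26·8 ≡ 19 (mod 27). So x ≡ 13 + 53·19 = 1020 (mod 1431).
Unique solution in [0, 1431): x = 1020.

Final answer: x ≡ 1020 (mod 1431); the representative in [0, 1431) is 1020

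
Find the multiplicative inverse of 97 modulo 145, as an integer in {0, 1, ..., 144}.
Apply the extended Euclidean algorithm to (145, 97), tracking rows (r, s, t) with s·145 + t·97 = r. Each division r_prev = q·r_cur + r_new produces the new row as (previous row) − q·(current row):
  row A: (145, 1, 0)   [1·145 + 0·97 = 145]
  row B: (97, 0, 1)   [0·145 + 1·97 = 97]
  145 = 1·97 + 48   → row C = row A − 1·row B = (48, 1, −1)   [check: 1·145 − 1·97 = 48]
  97 = 2·48 + 1   → row D = row B − 2·row C = (1, −2, 3)   [check: −2·145 + 3·97 = 1]
  48 = 48·1 + 0   → remainder 0, stop. gcd = 1 (last nonzero row D).
The gcd is 1, so 97 is invertible mod 145. The last nonzero row gives −2·145 + 3·97 = 1, so t = 3. So 97^(−1) ≡ 3 (mod 145). Verify: 97 · 3 = 291 ≡ 1 (mod 145). ✓

Final answer: 97^(−1) ≡ 3 (mod 145)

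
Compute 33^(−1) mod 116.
Apply the extended Euclidean algorithm to (116, 33), tracking rows (r, s, t) with s·116 + t·33 = r. Each division r_prev = q·r_cur + r_new produces the new row as (previous row) − q·(current row):
  row A: (116, 1, 0)   [1·116 + 0·33 = 116]
  row B: (33, 0, 1)   [0·116 + 1·33 = 33]
  116 = 3·33 + 17   → row C = row A − 3·row B = (17, 1, −3)   [check: 1·116 − 3·33 = 17]
  33 = 1·17 + 16   → row D = row B − 1·row C = (16, −1, 4)   [check: −1·116 + 4·33 = 16]
  17 = 1·16 + 1   → row E = row C − 1·row D = (1, 2, −7)   [check: 2·116 − 7·33 = 1]
  16 = 16·1 + 0   → remainder 0, stop. gcd = 1 (last nonzero row E).
The gcd is 1, so 33 is invertible mod 116. The last nonzero row gives 2·116 − 7·33 = 1, so t = −7. So 33^(−1) ≡ −7 ≡ 109 (mod 116). Verify: 33 · 109 = 3597 ≡ 1 (mod 116). ✓

Final answer: 33^(−1) ≡ 109 (mod 116)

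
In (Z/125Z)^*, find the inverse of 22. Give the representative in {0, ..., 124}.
Apply the extended Euclidean algorithm to (125, 22), tracking rows (r, s, t) with s·125 + t·22 = r. Each division r_prev = q·r_cur + r_new produces the new row as (previous row) − q·(current row):
  row A: (125, 1, 0)   [1·125 + 0·22 = 125]
  row B: (22, 0, 1)   [0·125 + 1·22 = 22]
  125 = 5·22 + 15   → row C = row A − 5·row B = (15, 1, −5)   [check: 1·125 − 5·22 = 15]
  22 = 1·15 + 7   → row D = row B − 1·row C = (7, −1, 6)   [check: −1·125 + 6·22 = 7]
  15 = 2·7 + 1   → row E = row C − 2·row D = (1, 3, −17)   [check: 3·125 − 17·22 = 1]
  7 = 7·1 + 0   → remainder 0, stop. gcd = 1 (last nonzero row E).
The gcd is 1, so 22 is invertible mod 125. The last nonzero row gives 3·125 − 17·22 = 1, so t = −17. So 22^(−1) ≡ −17 ≡ 108 (mod 125). Verify: 22 · 108 = 2376 ≡ 1 (mod 125). ✓

Final answer: 22^(−1) ≡ 108 (mod 125)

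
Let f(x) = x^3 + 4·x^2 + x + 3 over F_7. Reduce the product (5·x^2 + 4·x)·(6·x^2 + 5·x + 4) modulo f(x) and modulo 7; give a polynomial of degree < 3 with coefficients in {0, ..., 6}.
Multiply as integer polynomials: a · b = 30·x^4 + 49·x^3 + 40·x^2 + 16·x. Reducing coefficients mod 7: a · b ≡ 2·x^4 + 5·x^2 + 2·x. Now divide by f(x) = x^3 + 4·x^2 + x + 3 in F_7[x], eliminating the leading term at each step:
  leading term 2·x^4: subtract (2·x)·f(x) = 2·x^4 + x^3 + 2·x^2 + 6·x, leaving 6·x^3 + 3·x^2 + 3·x (coefficients mod 7)
  leading term 6·x^3: subtract (6)·f(x) = 6·x^3 + 3·x^2 + 6·x + 4, leaving 4·x + 3 (coefficients mod 7)
The degree is now < 3, so this is the remainder. Hence a · b ≡ 4·x + 3 in F_7[x]/(f).

Final answer: a · b ≡ 4·x + 3 (mod f(x))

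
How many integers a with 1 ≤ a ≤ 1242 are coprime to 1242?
The number of a ∈ {1, ..., 1242} with gcd(a, 1242) = 1 is by definition Euler's totient φ(1242). φ is multiplicative, with φ(p^e) = p^e − p^(e−1). Factorise 1242 = 2 · 3^3 · 23. Then
  φ(1242) = (2 − 1) · (3^3 − 3^2) · (23 − 1) = 1 · 18 · 22 = 396.
So there are 396 such integers.

Final answer: 396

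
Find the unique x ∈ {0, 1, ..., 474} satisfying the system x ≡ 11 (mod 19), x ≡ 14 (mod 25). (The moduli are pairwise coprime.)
The moduli 19, 25 are pairwise coprime, so by the CRT there is a unique solution mod 19·25 = 475.
Solve by successive substitution. Start with x ≡ 11 (mod 19).
  Combine with x ≡ 14 (mod 25): write x = 11 + 19·t and require 11 + 19·t ≡ 14 (mod 25), i.e. 19·t ≡ 14 − 11 ≡ 3 (mod 25). Since 19^(−1) ≡ 4 (mod 25), t ≡ 4·3 ≡ 12 (mod 25). So x ≡ 11 + 19·12 = 239 (mod 475).
Unique solution in [0, 475): x = 239.

Final answer: x ≡ 239 (mod 475); the representative in [0, 475) is 239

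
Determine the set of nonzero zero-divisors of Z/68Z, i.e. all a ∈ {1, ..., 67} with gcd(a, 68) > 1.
An element a ∈ Z/68Z (with a ≠ 0) is a zero-divisor iff gcd(a, 68) > 1 (because a is a unit precisely when gcd(a, n) = 1, and in Z/nZ every nonzero, non-unit element is a zero-divisor). Scan a = 1, ..., 67 and keep those with gcd(a, 68) > 1:
  gcd(2, 68) = 2, gcd(4, 68) = 4, gcd(6, 68) = 2, gcd(8, 68) = 4, gcd(10, 68) = 2, gcd(12, 68) = 4, gcd(14, 68) = 2, gcd(16, 68) = 4, gcd(17, 68) = 17, gcd(18, 68) = 2, gcd(20, 68) = 4, gcd(22, 68) = 2, gcd(24, 68) = 4, gcd(26, 68) = 2, gcd(28, 68) = 4, gcd(30, 68) = 2, gcd(32, 68) = 4, gcd(34, 68) = 34, gcd(36, 68) = 4, gcd(38, 68) = 2, gcd(40, 68) = 4, gcd(42, 68) = 2, gcd(44, 68) = 4, gcd(46, 68) = 2, gcd(48, 68) = 4, gcd(50, 68) = 2, gcd(51, 68) = 17, gcd(52, 68) = 4, gcd(54, 68) = 2, gcd(56, 68) = 4, gcd(58, 68) = 2, gcd(60, 68) = 4, gcd(62, 68) = 2, gcd(64, 68) = 4, gcd(66, 68) = 2.
All other a ∈ {1, ..., 67} have gcd(a, 68) = 1 and are units. So the nonzero zero-divisors are exactly the 35 values of a appearing in this scan.

Final answer: nonzero zero-divisors of Z/68Z = {2, 4, 6, 8, 10, 12, 14, 16, 17, 18, 20, 22, 24, 26, 28, 30, 32, 34, 36, 38, 40, 42, 44, 46, 48, 50, 51, 52, 54, 56, 58, 60, 62, 64, 66}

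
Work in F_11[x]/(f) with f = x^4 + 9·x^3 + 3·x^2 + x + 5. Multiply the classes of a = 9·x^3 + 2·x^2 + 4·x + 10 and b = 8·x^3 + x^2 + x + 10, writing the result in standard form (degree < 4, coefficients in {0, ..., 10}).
Multiply as integer polynomials: a · b = 72·x^6 + 25·x^5 + 43·x^4 + 176·x^3 + 34·x^2 + 50·x + 100. Reducing coefficients mod 11: a · b ≡ 6·x^6 + 3·x^5 + 10·x^4 + x^2 + 6·x + 1. Now divide by f(x) = x^4 + 9·x^3 + 3·x^2 + x + 5 in F_11[x], eliminating the leading term at each step:
  leading term 6·x^6: subtract (6·x^2)·f(x) = 6·x^6 + 10·x^5 + 7·x^4 + 6·x^3 + 8·x^2, leaving 4·x^5 + 3·x^4 + 5·x^3 + 4·x^2 + 6·x + 1 (coefficients mod 11)
  leading term 4·x^5: subtract (4·x)·f(x) = 4·x^5 + 3·x^4 + x^3 + 4·x^2 + 9·x, leaving 4·x^3 + 8·x + 1 (coefficients mod 11)
The degree is now < 4, so this is the remainder. Hence a · b ≡ 4·x^3 + 8·x + 1 in F_11[x]/(f).

Final answer: a · b ≡ 4·x^3 + 8·x + 1 (mod f(x))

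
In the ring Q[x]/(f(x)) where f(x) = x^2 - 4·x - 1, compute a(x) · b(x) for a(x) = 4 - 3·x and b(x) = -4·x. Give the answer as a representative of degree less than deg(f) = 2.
a · b ≡ 32·x + 12 (mod f(x))

First multiply in Q[x] without reducing: a · b = 12·x^2 - 16·x. Now divide by f(x) = x^2 - 4·x - 1, eliminating the leading term at each step:
  leading term 12·x^2: subtract (12)·f(x) = 12·x^2 - 48·x - 12, leaving 32·x + 12
The degree is now < 2, so this is the remainder. Hence a · b ≡ 32·x + 12 in Q[x]/(f).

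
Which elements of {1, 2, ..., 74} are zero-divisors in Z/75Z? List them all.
nonzero zero-divisors of Z/75Z = {3, 5, 6, 9, 10, 12, 15, 18, 20, 21, 24, 25, 27, 30, 33, 35, 36, 39, 40, 42, 45, 48, 50, 51, 54, 55, 57, 60, 63, 65, 66, 69, 70, 72}

An element a ∈ Z/75Z (with a ≠ 0) is a zero-divisor iff gcd(a, 75) > 1 (because a is a unit precisely when gcd(a, n) = 1, and in Z/nZ every nonzero, non-unit element is a zero-divisor). Scan a = 1, ..., 74 and keep those with gcd(a, 75) > 1:
  gcd(3, 75) = 3, gcd(5, 75) = 5, gcd(6, 75) = 3, gcd(9, 75) = 3, gcd(10, 75) = 5, gcd(12, 75) = 3, gcd(15, 75) = 15, gcd(18, 75) = 3, gcd(20, 75) = 5, gcd(21, 75) = 3, gcd(24, 75) = 3, gcd(25, 75) = 25, gcd(27, 75) = 3, gcd(30, 75) = 15, gcd(33, 75) = 3, gcd(35, 75) = 5, gcd(36, 75) = 3, gcd(39, 75) = 3, gcd(40, 75) = 5, gcd(42, 75) = 3, gcd(45, 75) = 15, gcd(48, 75) = 3, gcd(50, 75) = 25, gcd(51, 75) = 3, gcd(54, 75) = 3, gcd(55, 75) = 5, gcd(57, 75) = 3, gcd(60, 75) = 15, gcd(63, 75) = 3, gcd(65, 75) = 5, gcd(66, 75) = 3, gcd(69, 75) = 3, gcd(70, 75) = 5, gcd(72, 75) = 3.
All other a ∈ {1, ..., 74} have gcd(a, 75) = 1 and are units. So the nonzero zero-divisors are exactly the 34 values of a appearing in this scan.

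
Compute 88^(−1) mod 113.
88^(−1) ≡ 9 (mod 113)

Apply the extended Euclidean algorithm to (113, 88), tracking rows (r, s, t) with s·113 + t·88 = r. Each division r_prev = q·r_cur + r_new produces the new row as (previous row) − q·(current row):
  row A: (113, 1, 0)   [1·113 + 0·88 = 113]
  row B: (88, 0, 1)   [0·113 + 1·88 = 88]
  113 = 1·88 + 25   → row C = row A − 1·row B = (25, 1, −1)   [check: 1·113 − 1·88 = 25]
  88 = 3·25 + 13   → row D = row B − 3·row C = (13, −3, 4)   [check: −3·113 + 4·88 = 13]
  25 = 1·13 + 12   → row E = row C − 1·row D = (12, 4, −5)   [check: 4·113 − 5·88 = 12]
  13 = 1·12 + 1   → row F = row D − 1·row E = (1, −7, 9)   [check: −7·113 + 9·88 = 1]
  12 = 12·1 + 0   → remainder 0, stop. gcd = 1 (last nonzero row F).
The gcd is 1, so 88 is invertible mod 113. The last nonzero row gives −7·113 + 9·88 = 1, so t = 9. So 88^(−1) ≡ 9 (mod 113). Verify: 88 · 9 = 792 ≡ 1 (mod 113). ✓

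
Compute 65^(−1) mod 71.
Apply the extended Euclidean algorithm to (71, 65), tracking rows (r, s, t) with s·71 + t·65 = r. Each division r_prev = q·r_cur + r_new produces the new row as (previous row) − q·(current row):
  row A: (71, 1, 0)   [1·71 + 0·65 = 71]
  row B: (65, 0, 1)   [0·71 + 1·65 = 65]
  71 = 1·65 + 6   → row C = row A − 1·row B = (6, 1, −1)   [check: 1·71 − 1·65 = 6]
  65 = 10·6 + 5   → row D = row B − 10·row C = (5, −10, 11)   [check: −10·71 + 11·65 = 5]
  6 = 1·5 + 1   → row E = row C − 1·row D = (1, 11, −12)   [check: 11·71 − 12·65 = 1]
  5 = 5·1 + 0   → remainder 0, stop. gcd = 1 (last nonzero row E).
The gcd is 1, so 65 is invertible mod 71. The last nonzero row gives 11·71 − 12·65 = 1, so t = −12. So 65^(−1) ≡ −12 ≡ 59 (mod 71). Verify: 65 · 59 = 3835 ≡ 1 (mod 71). ✓

Final answer: 65^(−1) ≡ 59 (mod 71)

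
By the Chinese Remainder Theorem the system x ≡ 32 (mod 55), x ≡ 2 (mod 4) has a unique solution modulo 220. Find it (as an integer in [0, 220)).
The moduli 55, 4 are pairwise coprime, so by the CRT there is a unique solution mod 55·4 = 220.
Solve by successive substitution. Start with x ≡ 32 (mod 55).
  Combine with x ≡ 2 (mod 4): write x = 32 + 55·t and require 32 + 55·t ≡ 2 (mod 4), i.e. 55·t ≡ 2 − 32 ≡ 2 (mod 4). Since 55^(−1) ≡ 3 (mod 4) (55 ≡ 3 (mod 4)), t ≡ 3·2 ≡ 2 (mod 4). So x ≡ 32 + 55·2 = 142 (mod 220).
Unique solution in [0, 220): x = 142.

Final answer: x ≡ 142 (mod 220); the representative in [0, 220) is 142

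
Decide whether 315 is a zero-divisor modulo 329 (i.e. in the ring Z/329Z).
gcd(315, 329) = 7 > 1, so 315 is not a unit in Z/329Z. In Z/nZ every nonzero non-unit is a zero-divisor: explicitly, take b = 329/gcd = 47 ≠ 0 (mod 329); then 315·47 = 14805 = 45·329, i.e. 315·47 ≡ 0 (mod 329). So 315 is a zero-divisor.

Final answer: YES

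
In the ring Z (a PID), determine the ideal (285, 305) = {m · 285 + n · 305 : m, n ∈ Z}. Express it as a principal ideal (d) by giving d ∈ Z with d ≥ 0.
(285, 305) = (5); d = 5

In the PID Z, (a, b) is generated by gcd(a, b). Compute gcd(305, 285) with the extended Euclidean algorithm, tracking rows (r, s, t) with s·305 + t·285 = r:
  row A: (305, 1, 0)   [1·305 + 0·285 = 305]
  row B: (285, 0, 1)   [0·305 + 1·285 = 285]
  305 = 1·285 + 20   → row C = row A − 1·row B = (20, 1, −1)   [check: 1·305 − 1·285 = 20]
  285 = 14·20 + 5   → row D = row B − 14·row C = (5, −14, 15)   [check: −14·305 + 15·285 = 5]
  20 = 4·5 + 0   → remainder 0, stop. gcd = 5 (last nonzero row D).
So gcd(285, 305) = 5, with Bézout identity −14·305 + 15·285 = 5. Containment (⊇): the Bézout identity exhibits 5 as an element of (285, 305), giving (5) ⊆ (285, 305). Containment (⊆): since 5 | 285 and 5 | 305 (285 = 5·57, 305 = 5·61), every Z-linear combination of 285 and 305 is divisible by 5, so (285, 305) ⊆ (5). Therefore (285, 305) = (5), d = 5.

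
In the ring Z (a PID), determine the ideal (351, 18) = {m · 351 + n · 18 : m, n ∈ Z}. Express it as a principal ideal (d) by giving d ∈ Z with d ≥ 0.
In the PID Z, (a, b) is generated by gcd(a, b). Compute gcd(351, 18) with the extended Euclidean algorithm, tracking rows (r, s, t) with s·351 + t·18 = r:
  row A: (351, 1, 0)   [1·351 + 0·18 = 351]
  row B: (18, 0, 1)   [0·351 + 1·18 = 18]
  351 = 19·18 + 9   → row C = row A − 19·row B = (9, 1, −19)   [check: 1·351 − 19·18 = 9]
  18 = 2·9 + 0   → remainder 0, stop. gcd = 9 (last nonzero row C).
So gcd(351, 18) = 9, with Bézout identity 1·351 − 19·18 = 9. Containment (⊇): the Bézout identity exhibits 9 as an element of (351, 18), giving (9) ⊆ (351, 18). Containment (⊆): since 9 | 351 and 9 | 18 (351 = 9·39, 18 = 9·2), every Z-linear combination of 351 and 18 is divisible by 9, so (351, 18) ⊆ (9). Therefore (351, 18) = (9), d = 9.

Final answer: (351, 18) = (9); d = 9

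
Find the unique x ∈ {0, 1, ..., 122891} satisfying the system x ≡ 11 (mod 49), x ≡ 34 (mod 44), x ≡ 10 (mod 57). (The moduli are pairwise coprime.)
The moduli 49, 44, 57 are pairwise coprime, so by the CRT there is a unique solution mod 49·44·57 = 122892.
Solve by successive substitution. Start with x ≡ 11 (mod 49).
  Combine with x ≡ 34 (mod 44): write x = 11 + 49·t and require 11 + 49·t ≡ 34 (mod 44), i.e. 49·t ≡ 34 − 11 ≡ 23 (mod 44). Since 49^(−1) ≡ 9 (mod 44) (49 ≡ 5 (mod 44)), t ≡ 9·23 ≡ 31 (mod 44). So x ≡ 11 + 49·31 = 1530 (mod 2156).
  Combine with x ≡ 10 (mod 57): write x = 1530 + 2156·t and require 1530 + 2156·t ≡ 10 (mod 57), i.e. 2156·t ≡ 10 − 1530 ≡ 19 (mod 57). Since 2156^(−1) ≡ 17 (mod 57) (2156 ≡ 47 (mod 57)), t ≡ 17·19 ≡ 38 (mod 57). So x ≡ 1530 + 2156·38 = 83458 (mod 122892).
Unique solution in [0, 122892): x = 83458.

Final answer: x ≡ 83458 (mod 122892); the representative in [0, 122892) is 83458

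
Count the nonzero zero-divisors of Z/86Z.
In Z/86Z each nonzero element is either a unit (gcd with 86 is 1) or a zero-divisor (gcd > 1). The number of units is φ(86): factorise 86 = 2 · 43, so φ(86) = (2 − 1) · (43 − 1) = 1 · 42 = 42. The nonzero elements number 86 − 1 = 85. Hence the nonzero zero-divisors number 85 − 42 = 43.

Final answer: Z/86Z has 43 nonzero zero-divisors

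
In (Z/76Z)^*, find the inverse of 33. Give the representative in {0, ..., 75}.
Apply the extended Euclidean algorithm to (76, 33), tracking rows (r, s, t) with s·76 + t·33 = r. Each division r_prev = q·r_cur + r_new produces the new row as (previous row) − q·(current row):
  row A: (76, 1, 0)   [1·76 + 0·33 = 76]
  row B: (33, 0, 1)   [0·76 + 1·33 = 33]
  76 = 2·33 + 10   → row C = row A − 2·row B = (10, 1, −2)   [check: 1·76 − 2·33 = 10]
  33 = 3·10 + 3   → row D = row B − 3·row C = (3, −3, 7)   [check: −3·76 + 7·33 = 3]
  10 = 3·3 + 1   → row E = row C − 3·row D = (1, 10, −23)   [check: 10·76 − 23·33 = 1]
  3 = 3·1 + 0   → remainder 0, stop. gcd = 1 (last nonzero row E).
The gcd is 1, so 33 is invertible mod 76. The last nonzero row gives 10·76 − 23·33 = 1, so t = −23. So 33^(−1) ≡ −23 ≡ 53 (mod 76). Verify: 33 · 53 = 1749 ≡ 1 (mod 76). ✓

Final answer: 33^(−1) ≡ 53 (mod 76)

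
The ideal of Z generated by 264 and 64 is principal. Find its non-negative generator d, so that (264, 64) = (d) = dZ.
(264, 64) = (8); d = 8

In the PID Z, (a, b) is generated by gcd(a, b). Compute gcd(264, 64) with the extended Euclidean algorithm, tracking rows (r, s, t) with s·264 + t·64 = r:
  row A: (264, 1, 0)   [1·264 + 0·64 = 264]
  row B: (64, 0, 1)   [0·264 + 1·64 = 64]
  264 = 4·64 + 8   → row C = row A − 4·row B = (8, 1, −4)   [check: 1·264 − 4·64 = 8]
  64 = 8·8 + 0   → remainder 0, stop. gcd = 8 (last nonzero row C).
So gcd(264, 64) = 8, with Bézout identity 1·264 − 4·64 = 8. Containment (⊇): the Bézout identity exhibits 8 as an element of (264, 64), giving (8) ⊆ (264, 64). Containment (⊆): since 8 | 264 and 8 | 64 (264 = 8·33, 64 = 8·8), every Z-linear combination of 264 and 64 is divisible by 8, so (264, 64) ⊆ (8). Therefore (264, 64) = (8), d = 8.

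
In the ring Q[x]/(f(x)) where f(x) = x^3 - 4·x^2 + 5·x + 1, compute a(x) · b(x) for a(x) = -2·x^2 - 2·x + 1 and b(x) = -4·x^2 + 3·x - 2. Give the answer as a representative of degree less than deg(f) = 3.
First multiply in Q[x] without reducing: a · b = 8·x^4 + 2·x^3 - 6·x^2 + 7·x - 2. Now divide by f(x) = x^3 - 4·x^2 + 5·x + 1, eliminating the leading term at each step:
  leading term 8·x^4: subtract (8·x)·f(x) = 8·x^4 - 32·x^3 + 40·x^2 + 8·x, leaving 34·x^3 - 46·x^2 - x - 2
  leading term 34·x^3: subtract (34)·f(x) = 34·x^3 - 136·x^2 + 170·x + 34, leaving 90·x^2 - 171·x - 36
The degree is now < 3, so this is the remainder. Hence a · b ≡ 90·x^2 - 171·x - 36 in Q[x]/(f).

Final answer: a · b ≡ 90·x^2 - 171·x - 36 (mod f(x))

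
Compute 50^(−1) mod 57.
50^(−1) ≡ 8 (mod 57)

Apply the extended Euclidean algorithm to (57, 50), tracking rows (r, s, t) with s·57 + t·50 = r. Each division r_prev = q·r_cur + r_new produces the new row as (previous row) − q·(current row):
  row A: (57, 1, 0)   [1·57 + 0·50 = 57]
  row B: (50, 0, 1)   [0·57 + 1·50 = 50]
  57 = 1·50 + 7   → row C = row A − 1·row B = (7, 1, −1)   [check: 1·57 − 1·50 = 7]
  50 = 7·7 + 1   → row D = row B − 7·row C = (1, −7, 8)   [check: −7·57 + 8·50 = 1]
  7 = 7·1 + 0   → remainder 0, stop. gcd = 1 (last nonzero row D).
The gcd is 1, so 50 is invertible mod 57. The last nonzero row gives −7·57 + 8·50 = 1, so t = 8. So 50^(−1) ≡ 8 (mod 57). Verify: 50 · 8 = 400 ≡ 1 (mod 57). ✓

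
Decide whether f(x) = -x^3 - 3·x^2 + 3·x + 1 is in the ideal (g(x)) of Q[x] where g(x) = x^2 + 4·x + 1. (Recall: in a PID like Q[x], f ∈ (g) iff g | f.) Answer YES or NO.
In Q[x] the ideal (g) consists of all multiples of g, so f ∈ (g) iff g | f, i.e. iff the remainder of f on division by g is 0. Divide f by g (g is monic, so eliminate the leading term of the running remainder at each step):
  leading term -x^3: subtract (-x)·g(x) = -x^3 - 4·x^2 - x, leaving x^2 + 4·x + 1
  leading term x^2: subtract (1)·g(x) = x^2 + 4·x + 1, leaving 0
The remainder is 0, so f(x) = g(x) · h(x) with h(x) = 1 - x. Hence g | f, i.e. f ∈ (g).

Final answer: YES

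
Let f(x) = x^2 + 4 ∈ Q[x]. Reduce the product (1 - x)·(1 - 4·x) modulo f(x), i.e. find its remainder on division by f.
First multiply in Q[x] without reducing: a · b = 4·x^2 - 5·x + 1. Now divide by f(x) = x^2 + 4, eliminating the leading term at each step:
  leading term 4·x^2: subtract (4)·f(x) = 4·x^2 + 16, leaving -5·x - 15
The degree is now < 2, so this is the remainder. Hence a · b ≡ -5·x - 15 in Q[x]/(f).

Final answer: a · b ≡ -5·x - 15 (mod f(x))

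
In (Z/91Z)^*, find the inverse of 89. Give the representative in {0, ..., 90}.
Apply the extended Euclidean algorithm to (91, 89), tracking rows (r, s, t) with s·91 + t·89 = r. Each division r_prev = q·r_cur + r_new produces the new row as (previous row) − q·(current row):
  row A: (91, 1, 0)   [1·91 + 0·89 = 91]
  row B: (89, 0, 1)   [0·91 + 1·89 = 89]
  91 = 1·89 + 2   → row C = row A − 1·row B = (2, 1, −1)   [check: 1·91 − 1·89 = 2]
  89 = 44·2 + 1   → row D = row B − 44·row C = (1, −44, 45)   [check: −44·91 + 45·89 = 1]
  2 = 2·1 + 0   → remainder 0, stop. gcd = 1 (last nonzero row D).
The gcd is 1, so 89 is invertible mod 91. The last nonzero row gives −44·91 + 45·89 = 1, so t = 45. So 89^(−1) ≡ 45 (mod 91). Verify: 89 · 45 = 4005 ≡ 1 (mod 91). ✓

Final answer: 89^(−1) ≡ 45 (mod 91)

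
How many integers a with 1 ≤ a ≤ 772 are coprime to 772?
The number of a ∈ {1, ..., 772} with gcd(a, 772) = 1 is by definition Euler's totient φ(772). φ is multiplicative, with φ(p^e) = p^e − p^(e−1). Factorise 772 = 2^2 · 193. Then
  φ(772) = (2^2 − 2^1) · (193 − 1) = 2 · 192 = 384.
So there are 384 such integers.

Final answer: 384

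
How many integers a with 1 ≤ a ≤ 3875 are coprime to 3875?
The number of a ∈ {1, ..., 3875} with gcd(a, 3875) = 1 is by definition Euler's totient φ(3875). φ is multiplicative, with φ(p^e) = p^e − p^(e−1). Factorise 3875 = 5^3 · 31. Then
  φ(3875) = (5^3 − 5^2) · (31 − 1) = 100 · 30 = 3000.
So there are 3000 such integers.

Final answer: 3000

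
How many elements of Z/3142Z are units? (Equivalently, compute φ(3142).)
Z/3142Z has φ(3142) = 1570 units

An element a ∈ Z/3142Z is a unit iff gcd(a, 3142) = 1, so the number of units is φ(3142). φ is multiplicative, with φ(p^e) = p^e − p^(e−1). Factorise 3142 = 2 · 1571. Then
  φ(3142) = (2 − 1) · (1571 − 1) = 1 · 1570 = 1570.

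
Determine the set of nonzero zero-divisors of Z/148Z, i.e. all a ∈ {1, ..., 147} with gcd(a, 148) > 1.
An element a ∈ Z/148Z (with a ≠ 0) is a zero-divisor iff gcd(a, 148) > 1 (because a is a unit precisely when gcd(a, n) = 1, and in Z/nZ every nonzero, non-unit element is a zero-divisor). Scan a = 1, ..., 147 and keep those with gcd(a, 148) > 1:
  gcd(2, 148) = 2, gcd(4, 148) = 4, gcd(6, 148) = 2, gcd(8, 148) = 4, gcd(10, 148) = 2, gcd(12, 148) = 4, gcd(14, 148) = 2, gcd(16, 148) = 4, gcd(18, 148) = 2, gcd(20, 148) = 4, gcd(22, 148) = 2, gcd(24, 148) = 4, gcd(26, 148) = 2, gcd(28, 148) = 4, gcd(30, 148) = 2, gcd(32, 148) = 4, gcd(34, 148) = 2, gcd(36, 148) = 4, gcd(37, 148) = 37, gcd(38, 148) = 2, gcd(40, 148) = 4, gcd(42, 148) = 2, gcd(44, 148) = 4, gcd(46, 148) = 2, gcd(48, 148) = 4, gcd(50, 148) = 2, gcd(52, 148) = 4, gcd(54, 148) = 2, gcd(56, 148) = 4, gcd(58, 148) = 2, gcd(60, 148) = 4, gcd(62, 148) = 2, gcd(64, 148) = 4, gcd(66, 148) = 2, gcd(68, 148) = 4, gcd(70, 148) = 2, gcd(72, 148) = 4, gcd(74, 148) = 74, gcd(76, 148) = 4, gcd(78, 148) = 2, gcd(80, 148) = 4, gcd(82, 148) = 2, gcd(84, 148) = 4, gcd(86, 148) = 2, gcd(88, 148) = 4, gcd(90, 148) = 2, gcd(92, 148) = 4, gcd(94, 148) = 2, gcd(96, 148) = 4, gcd(98, 148) = 2, gcd(100, 148) = 4, gcd(102, 148) = 2, gcd(104, 148) = 4, gcd(106, 148) = 2, gcd(108, 148) = 4, gcd(110, 148) = 2, gcd(111, 148) = 37, gcd(112, 148) = 4, gcd(114, 148) = 2, gcd(116, 148) = 4, gcd(118, 148) = 2, gcd(120, 148) = 4, gcd(122, 148) = 2, gcd(124, 148) = 4, gcd(126, 148) = 2, gcd(128, 148) = 4, gcd(130, 148) = 2, gcd(132, 148) = 4, gcd(134, 148) = 2, gcd(136, 148) = 4, gcd(138, 148) = 2, gcd(140, 148) = 4, gcd(142, 148) = 2, gcd(144, 148) = 4, gcd(146, 148) = 2.
All other a ∈ {1, ..., 147} have gcd(a, 148) = 1 and are units. So the nonzero zero-divisors are exactly the 75 values of a appearing in this scan.

Final answer: nonzero zero-divisors of Z/148Z = {2, 4, 6, 8, 10, 12, 14, 16, 18, 20, 22, 24, 26, 28, 30, 32, 34, 36, 37, 38, 40, 42, 44, 46, 48, 50, 52, 54, 56, 58, 60, 62, 64, 66, 68, 70, 72, 74, 76, 78, 80, 82, 84, 86, 88, 90, 92, 94, 96, 98, 100, 102, 104, 106, 108, 110, 111, 112, 114, 116, 118, 120, 122, 124, 126, 128, 130, 132, 134, 136, 138, 140, 142, 144, 146}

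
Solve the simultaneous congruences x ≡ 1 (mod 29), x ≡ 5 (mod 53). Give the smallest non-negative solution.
The moduli 29, 53 are pairwise coprime, so by the CRT there is a unique solution mod 29·53 = 1537.
Solve by successive substitution. Start with x ≡ 1 (mod 29).
  Combine with x ≡ 5 (mod 53): write x = 1 + 29·t and require 1 + 29·t ≡ 5 (mod 53), i.e. 29·t ≡ 5 − 1 ≡ 4 (mod 53). Since 29^(−1) ≡ 11 (mod 53), t ≡ 11·4 ≡ 44 (mod 53). So x ≡ 1 + 29·44 = 1277 (mod 1537).
Unique solution in [0, 1537): x = 1277.

Final answer: x ≡ 1277 (mod 1537); the representative in [0, 1537) is 1277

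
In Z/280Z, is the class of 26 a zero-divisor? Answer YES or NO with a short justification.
gcd(26, 280) = 2 > 1, so 26 is not a unit in Z/280Z. In Z/nZ every nonzero non-unit is a zero-divisor: explicitly, take b = 280/gcd = 140 ≠ 0 (mod 280); then 26·140 = 3640 = 13·280, i.e. 26·140 ≡ 0 (mod 280). So 26 is a zero-divisor.

Final answer: YES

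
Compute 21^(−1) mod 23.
21^(−1) ≡ 11 (mod 23)

Apply the extended Euclidean algorithm to (23, 21), tracking rows (r, s, t) with s·23 + t·21 = r. Each division r_prev = q·r_cur + r_new produces the new row as (previous row) − q·(current row):
  row A: (23, 1, 0)   [1·23 + 0·21 = 23]
  row B: (21, 0, 1)   [0·23 + 1·21 = 21]
  23 = 1·21 + 2   → row C = row A − 1·row B = (2, 1, −1)   [check: 1·23 − 1·21 = 2]
  21 = 10·2 + 1   → row D = row B − 10·row C = (1, −10, 11)   [check: −10·23 + 11·21 = 1]
  2 = 2·1 + 0   → remainder 0, stop. gcd = 1 (last nonzero row D).
The gcd is 1, so 21 is invertible mod 23. The last nonzero row gives −10·23 + 11·21 = 1, so t = 11. So 21^(−1) ≡ 11 (mod 23). Verify: 21 · 11 = 231 ≡ 1 (mod 23). ✓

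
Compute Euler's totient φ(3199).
φ(3199) = 2736

φ is multiplicative, with φ(p^e) = p^e − p^(e−1). Factorise 3199 = 7 · 457. Then
  φ(3199) = (7 − 1) · (457 − 1) = 6 · 456 = 2736.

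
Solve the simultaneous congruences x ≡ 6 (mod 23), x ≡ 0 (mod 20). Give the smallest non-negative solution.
x ≡ 420 (mod 460); the representative in [0, 460) is 420

The moduli 23, 20 are pairwise coprime, so by the CRT there is a unique solution mod 23·20 = 460.
Solve by successive substitution. Start with x ≡ 6 (mod 23).
  Combine with x ≡ 0 (mod 20): write x = 6 + 23·t and require 6 + 23·t ≡ 0 (mod 20), i.e. 23·t ≡ 0 − 6 ≡ 14 (mod 20). Since 23^(−1) ≡ 7 (mod 20) (23 ≡ 3 (mod 20)), t ≡ 7·14 ≡ 18 (mod 20). So x ≡ 6 + 23·18 = 420 (mod 460).
Unique solution in [0, 460): x = 420.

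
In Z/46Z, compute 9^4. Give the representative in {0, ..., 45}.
29

Use repeated squaring. Binary(4) = 100. Walk through the bits of the exponent 4 left-to-right: at each bit after the leading one, square the running value, then multiply by 9 if the bit is 1 (always reducing mod 46):
  bit 1 = 1 (leading): start with 9.
  bit 2 = 0: square 9^2 = 81 ≡ 35 (mod 46).
  bit 3 = 0: square 35^2 = 1225 ≡ 29 (mod 46).
Final value: 9^4 ≡ 29 (mod 46).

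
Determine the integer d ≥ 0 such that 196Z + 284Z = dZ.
In the PID Z, (a, b) is generated by gcd(a, b). Compute gcd(284, 196) with the extended Euclidean algorithm, tracking rows (r, s, t) with s·284 + t·196 = r:
  row A: (284, 1, 0)   [1·284 + 0·196 = 284]
  row B: (196, 0, 1)   [0·284 + 1·196 = 196]
  284 = 1·196 + 88   → row C = row A − 1·row B = (88, 1, −1)   [check: 1·284 − 1·196 = 88]
  196 = 2·88 + 20   → row D = row B − 2·row C = (20, −2, 3)   [check: −2·284 + 3·196 = 20]
  88 = 4·20 + 8   → row E = row C − 4·row D = (8, 9, −13)   [check: 9·284 − 13·196 = 8]
  20 = 2·8 + 4   → row F = row D − 2·row E = (4, −20, 29)   [check: −20·284 + 29·196 = 4]
  8 = 2·4 + 0   → remainder 0, stop. gcd = 4 (last nonzero row F).
So gcd(196, 284) = 4, with Bézout identity −20·284 + 29·196 = 4. Containment (⊇): the Bézout identity exhibits 4 as an element of (196, 284), giving (4) ⊆ (196, 284). Containment (⊆): since 4 | 196 and 4 | 284 (196 = 4·49, 284 = 4·71), every Z-linear combination of 196 and 284 is divisible by 4, so (196, 284) ⊆ (4). Therefore (196, 284) = (4), d = 4.

Final answer: (196, 284) = (4); d = 4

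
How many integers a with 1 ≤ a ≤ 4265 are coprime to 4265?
The number of a ∈ {1, ..., 4265} with gcd(a, 4265) = 1 is by definition Euler's totient φ(4265). φ is multiplicative, with φ(p^e) = p^e − p^(e−1). Factorise 4265 = 5 · 853. Then
  φ(4265) = (5 − 1) · (853 − 1) = 4 · 852 = 3408.
So there are 3408 such integers.

Final answer: 3408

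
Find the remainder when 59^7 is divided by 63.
59

Use repeated squaring. Binary(7) = 111. Walk through the bits of the exponent 7 left-to-right: at each bit after the leading one, square the running value, then multiply by 59 if the bit is 1 (always reducing mod 63):
  bit 1 = 1 (leading): start with 59.
  bit 2 = 1: square 59^2 = 3481 ≡ 16; bit is 1, so multiply 16·59 = 944 ≡ 62 (mod 63).
  bit 3 = 1: square 62^2 = 3844 ≡ 1; bit is 1, so multiply 1·59 = 59 (mod 63).
Final value: 59^7 ≡ 59 (mod 63).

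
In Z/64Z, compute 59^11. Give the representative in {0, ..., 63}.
Use repeated squaring. Binary(11) = 1011. Walk through the bits of the exponent 11 left-to-right: at each bit after the leading one, square the running value, then multiply by 59 if the bit is 1 (always reducing mod 64):
  bit 1 = 1 (leading): start with 59.
  bit 2 = 0: square 59^2 = 3481 ≡ 25 (mod 64).
  bit 3 = 1: square 25^2 = 625 ≡ 49; bit is 1, so multiply 49·59 = 2891 ≡ 11 (mod 64).
  bit 4 = 1: square 11^2 = 121 ≡ 57; bit is 1, so multiply 57·59 = 3363 ≡ 35 (mod 64).
Final value: 59^11 ≡ 35 (mod 64).

Final answer: 35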